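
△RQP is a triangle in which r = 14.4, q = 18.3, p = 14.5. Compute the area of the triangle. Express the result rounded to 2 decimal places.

Semiperimeter s = (14.4 + 18.3 + 14.5)/2 = 23.6.
Heron's formula: area = √(23.6·9.2·5.3·9.1) ≈ 102.33.

102.33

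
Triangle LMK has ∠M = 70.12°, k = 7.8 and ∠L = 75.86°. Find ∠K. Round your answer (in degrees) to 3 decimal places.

∠K ≈ 34.020°

The third angle is ∠K = 180° − ∠L − ∠M = 34.02°.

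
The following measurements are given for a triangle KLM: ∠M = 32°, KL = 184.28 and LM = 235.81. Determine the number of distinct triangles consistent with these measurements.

2

LM·sin M = 235.81·sin(32°) ≈ 125.
Since LM sin M < KL < LM (125 < 184.28 < 235.81), two triangles exist.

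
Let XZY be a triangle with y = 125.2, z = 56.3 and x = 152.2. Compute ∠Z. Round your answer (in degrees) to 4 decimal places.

By the law of cosines, cos Z = (y² + x² − z²) / (2·y·x) ≈ 0.93596, so ∠Z ≈ 20.62°.

∠Z ≈ 20.6165°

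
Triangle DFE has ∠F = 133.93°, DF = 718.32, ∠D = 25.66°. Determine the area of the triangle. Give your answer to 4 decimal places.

The third angle is ∠E = 180° − ∠D − ∠F = 20.41°.
Law of sines: FE = DF·sin D/sin E ≈ 891.95.
Law of sines: ED = DF·sin F/sin E ≈ 1483.4.
Area = ½·DF·FE·sin F ≈ 2.3071e+05.

area ≈ 230713.6793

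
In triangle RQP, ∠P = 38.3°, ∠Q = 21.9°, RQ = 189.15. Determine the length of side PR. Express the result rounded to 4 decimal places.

113.8319

The third angle is ∠R = 180° − ∠Q − ∠P = 119.80°.
Law of sines: PR = RQ·sin Q/sin P ≈ 113.83.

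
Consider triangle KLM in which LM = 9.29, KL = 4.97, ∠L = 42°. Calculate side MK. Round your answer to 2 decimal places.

6.51

By the law of cosines, MK² = KL² + LM² − 2·KL·LM·cos L = 42.381, so MK ≈ 6.5101.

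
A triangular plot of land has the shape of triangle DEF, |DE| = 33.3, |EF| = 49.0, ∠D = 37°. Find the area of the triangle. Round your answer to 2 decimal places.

Law of sines: sin F = |DE|·sin D/|EF| ≈ 0.40899.
Since |EF| ≥ |DE|, only the acute value applies: ∠F ≈ 24.14°.
Then ∠E = 180° − ∠D − ∠F ≈ 118.86°.
Law of sines gives |FD| = |EF|·sin E/sin D ≈ 71.309.
Area = ½·|EF|·|DE|·sin E ≈ 714.53.

714.53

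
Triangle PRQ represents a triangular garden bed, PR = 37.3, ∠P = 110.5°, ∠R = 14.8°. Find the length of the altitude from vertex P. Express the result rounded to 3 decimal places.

The third angle is ∠Q = 180° − ∠P − ∠R = 54.70°.
Law of sines: RQ = PR·sin P/sin Q ≈ 42.809.
Law of sines: QP = PR·sin R/sin Q ≈ 11.675.
Area = ½·PR·RQ·sin R ≈ 203.94.
The altitude from P has length 2·area/RQ ≈ 9.5281.

h_P ≈ 9.528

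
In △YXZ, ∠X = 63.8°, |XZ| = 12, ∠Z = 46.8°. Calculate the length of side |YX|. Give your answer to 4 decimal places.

The third angle is ∠Y = 180° − ∠X − ∠Z = 69.40°.
Law of sines: |YX| = |XZ|·sin Z/sin Y ≈ 9.3452.

9.3452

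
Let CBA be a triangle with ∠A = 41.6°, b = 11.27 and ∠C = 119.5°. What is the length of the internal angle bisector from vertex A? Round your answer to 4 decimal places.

The third angle is ∠B = 180° − ∠A − ∠C = 18.90°.
Law of sines: c = b·sin C/sin B ≈ 30.282.
Law of sines: a = b·sin A/sin B ≈ 23.1.
The bisector from A has length 2·c·b·cos(∠A/2)/(c+b) ≈ 15.356.

t_A ≈ 15.3560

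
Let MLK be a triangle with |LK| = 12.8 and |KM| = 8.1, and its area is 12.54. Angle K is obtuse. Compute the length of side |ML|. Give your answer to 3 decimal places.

From area = ½·|LK|·|KM|·sin K, we get sin K = 2·area/(|LK|·|KM|) ≈ 0.24190.
Taking the obtuse solution, ∠K ≈ 166.00°.
Law of cosines then gives |ML| ≈ 20.752.

20.752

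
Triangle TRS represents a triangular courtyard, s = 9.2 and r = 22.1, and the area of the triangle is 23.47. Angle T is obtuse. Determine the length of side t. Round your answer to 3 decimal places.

From area = ½·r·s·sin T, we get sin T = 2·area/(r·s) ≈ 0.23087.
Taking the obtuse solution, ∠T ≈ 166.65°.
Law of cosines then gives t ≈ 31.124.

31.124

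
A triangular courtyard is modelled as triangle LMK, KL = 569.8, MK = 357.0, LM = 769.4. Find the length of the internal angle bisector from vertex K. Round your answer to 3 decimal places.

251.449

By the law of cosines, cos K = (MK² + KL² − LM²) / (2·MK·KL) ≈ -0.34376, so ∠K ≈ 110.11°.
The bisector from K has length 2·MK·KL·cos(∠K/2)/(MK+KL) ≈ 251.45.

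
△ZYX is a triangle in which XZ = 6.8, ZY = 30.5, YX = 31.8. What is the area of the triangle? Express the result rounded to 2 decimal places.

Semiperimeter s = (31.8 + 6.8 + 30.5)/2 = 34.55.
Heron's formula: area = √(34.55·2.75·27.75·4.05) ≈ 103.34.

area ≈ 103.34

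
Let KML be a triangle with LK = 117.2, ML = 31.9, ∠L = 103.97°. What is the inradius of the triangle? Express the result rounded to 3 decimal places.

By the law of cosines, KM² = ML² + LK² − 2·ML·LK·cos L = 16559, so KM ≈ 128.68.
Area = ½·ML·LK·sin L ≈ 1814.
Semiperimeter s = (31.9+117.2+128.68)/2 = 138.89.
Inradius = area/s = 1814/138.89 ≈ 13.061.

r ≈ 13.061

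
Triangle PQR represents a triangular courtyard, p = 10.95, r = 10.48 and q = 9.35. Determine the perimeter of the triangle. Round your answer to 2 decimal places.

perimeter ≈ 30.78

Perimeter = 10.95 + 9.35 + 10.48 = 30.78.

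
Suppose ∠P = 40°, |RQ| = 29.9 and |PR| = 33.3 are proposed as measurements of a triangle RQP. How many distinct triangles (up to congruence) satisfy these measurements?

|PR|·sin P = 33.3·sin(40°) ≈ 21.4.
Since |PR| sin P < |RQ| < |PR| (21.4 < 29.9 < 33.3), two triangles exist.

2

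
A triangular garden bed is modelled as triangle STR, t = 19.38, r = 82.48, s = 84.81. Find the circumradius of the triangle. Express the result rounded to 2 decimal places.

By the law of cosines, cos S = (t² + r² − s²) / (2·t·r) ≈ -0.00444, so ∠S ≈ 90.25°.
Circumradius = s/(2 sin S) ≈ 42.405.

42.41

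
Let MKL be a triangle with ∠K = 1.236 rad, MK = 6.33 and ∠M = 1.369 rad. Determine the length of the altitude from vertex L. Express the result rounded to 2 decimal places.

h_L ≈ 11.46

The third angle is ∠L = π − ∠M − ∠K = 0.537 rad.
Law of sines: KL = MK·sin M/sin L ≈ 12.131.
Law of sines: LM = MK·sin K/sin L ≈ 11.695.
Area = ½·MK·KL·sin K ≈ 36.263.
The altitude from L has length 2·area/MK ≈ 11.458.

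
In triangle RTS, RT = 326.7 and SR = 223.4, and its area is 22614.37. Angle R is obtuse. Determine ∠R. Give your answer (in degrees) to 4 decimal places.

141.7057

From area = ½·SR·RT·sin R, we get sin R = 2·area/(SR·RT) ≈ 0.61970.
Taking the obtuse solution, ∠R ≈ 141.71°.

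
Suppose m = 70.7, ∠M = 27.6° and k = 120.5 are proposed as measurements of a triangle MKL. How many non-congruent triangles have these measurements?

k·sin M = 120.5·sin(27.6°) ≈ 55.83.
Since k sin M < m < k (55.83 < 70.7 < 120.5), two triangles exist.

2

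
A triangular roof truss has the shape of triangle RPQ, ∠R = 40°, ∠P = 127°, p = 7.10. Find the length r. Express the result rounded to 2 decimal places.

The third angle is ∠Q = 180° − ∠R − ∠P = 13.00°.
Law of sines: r = p·sin R/sin P ≈ 5.7145.

5.71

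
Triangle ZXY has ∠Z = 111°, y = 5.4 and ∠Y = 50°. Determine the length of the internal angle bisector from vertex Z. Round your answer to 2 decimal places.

t_Z ≈ 1.82

The third angle is ∠X = 180° − ∠Y − ∠Z = 19.00°.
Law of sines: z = y·sin Z/sin Y ≈ 6.581.
Law of sines: x = y·sin X/sin Y ≈ 2.295.
The bisector from Z has length 2·x·y·cos(∠Z/2)/(x+y) ≈ 1.8244.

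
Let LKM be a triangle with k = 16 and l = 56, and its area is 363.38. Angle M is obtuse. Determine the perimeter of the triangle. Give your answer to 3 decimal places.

From area = ½·l·k·sin M, we get sin M = 2·area/(l·k) ≈ 0.81112.
Taking the obtuse solution, ∠M ≈ 125.79°.
Law of cosines then gives m ≈ 66.634.
Perimeter = 56 + 16 + 66.634 = 138.63.

perimeter ≈ 138.634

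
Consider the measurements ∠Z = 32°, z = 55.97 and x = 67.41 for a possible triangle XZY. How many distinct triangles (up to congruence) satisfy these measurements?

2

x·sin Z = 67.41·sin(32°) ≈ 35.72.
Since x sin Z < z < x (35.72 < 55.97 < 67.41), two triangles exist.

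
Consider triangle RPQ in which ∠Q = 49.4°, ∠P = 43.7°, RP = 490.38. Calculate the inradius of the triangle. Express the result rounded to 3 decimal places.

The third angle is ∠R = 180° − ∠P − ∠Q = 86.90°.
Law of sines: PQ = RP·sin R/sin Q ≈ 644.91.
Law of sines: QR = RP·sin P/sin Q ≈ 446.21.
Area = ½·RP·PQ·sin P ≈ 1.0925e+05.
Semiperimeter s = (644.91+446.21+490.38)/2 = 790.75.
Inradius = area/s = 1.0925e+05/790.75 ≈ 138.16.

138.155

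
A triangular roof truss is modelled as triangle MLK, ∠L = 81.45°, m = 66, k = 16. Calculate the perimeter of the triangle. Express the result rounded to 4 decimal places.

By the law of cosines, l² = k² + m² − 2·k·m·cos L = 4298, so l ≈ 65.559.
Semiperimeter s = (66+65.559+16)/2 = 73.78.
Perimeter = 66 + 65.559 + 16 = 147.56.

perimeter ≈ 147.5592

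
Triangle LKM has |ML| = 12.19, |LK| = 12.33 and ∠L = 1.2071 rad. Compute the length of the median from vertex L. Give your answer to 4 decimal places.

By the law of cosines, |KM|² = |ML|² + |LK|² − 2·|ML|·|LK|·cos L = 193.69, so |KM| ≈ 13.917.
Median from L: ½√(2·|ML|² + 2·|LK|² − |KM|²) ≈ 10.094.

10.0941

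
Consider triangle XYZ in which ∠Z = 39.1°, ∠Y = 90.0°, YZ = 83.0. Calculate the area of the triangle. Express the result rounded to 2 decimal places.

The third angle is ∠X = 180° − ∠Y − ∠Z = 50.90°.
Law of sines: ZX = YZ·sin Y/sin X ≈ 106.95.
Law of sines: XY = YZ·sin Z/sin X ≈ 67.452.
Area = ½·YZ·ZX·sin Z ≈ 2799.3.

area ≈ 2799.27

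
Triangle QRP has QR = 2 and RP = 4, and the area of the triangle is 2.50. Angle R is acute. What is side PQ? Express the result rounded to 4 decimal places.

From area = ½·QR·RP·sin R, we get sin R = 2·area/(QR·RP) ≈ 0.62500.
Taking the acute solution, ∠R ≈ 38.68°.
Law of cosines then gives PQ ≈ 2.7404.

2.7404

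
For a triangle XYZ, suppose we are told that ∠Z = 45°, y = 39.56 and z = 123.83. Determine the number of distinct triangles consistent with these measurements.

1

y·sin Z = 39.56·sin(45°) ≈ 27.97.
Since z ≥ y, exactly one triangle exists.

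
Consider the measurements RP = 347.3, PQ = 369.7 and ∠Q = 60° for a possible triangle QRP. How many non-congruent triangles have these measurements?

PQ·sin Q = 369.7·sin(60°) ≈ 320.2.
Since PQ sin Q < RP < PQ (320.2 < 347.3 < 369.7), two triangles exist.

2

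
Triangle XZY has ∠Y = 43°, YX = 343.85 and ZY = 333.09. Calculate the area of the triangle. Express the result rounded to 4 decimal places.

Area = ½·ZY·YX·sin Y ≈ 39056.

area ≈ 39055.6579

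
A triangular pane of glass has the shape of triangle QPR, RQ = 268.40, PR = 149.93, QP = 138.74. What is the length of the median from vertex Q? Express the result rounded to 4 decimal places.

200.0598

Median from Q: ½√(2·RQ² + 2·QP² − PR²) ≈ 200.06.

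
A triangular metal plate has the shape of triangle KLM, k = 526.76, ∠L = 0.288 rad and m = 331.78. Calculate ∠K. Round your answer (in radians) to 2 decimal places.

By the law of cosines, l² = m² + k² − 2·m·k·cos L = 52413, so l ≈ 228.94.
Law of cosines again: cos K = (l² + m² − k²)/(2·l·m) ≈ -0.75690, so ∠K ≈ 2.429 rad.

2.43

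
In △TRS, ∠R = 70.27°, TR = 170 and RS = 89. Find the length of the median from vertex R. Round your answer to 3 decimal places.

By the law of cosines, ST² = TR² + RS² − 2·TR·RS·cos R = 26606, so ST ≈ 163.11.
Median from R: ½√(2·TR² + 2·RS² − ST²) ≈ 108.44.

m_R ≈ 108.439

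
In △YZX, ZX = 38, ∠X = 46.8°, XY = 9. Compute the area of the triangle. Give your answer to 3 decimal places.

area ≈ 124.654

Area = ½·ZX·XY·sin X ≈ 124.65.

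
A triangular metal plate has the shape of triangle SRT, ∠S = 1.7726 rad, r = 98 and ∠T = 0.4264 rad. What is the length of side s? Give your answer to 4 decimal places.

118.6665

The third angle is ∠R = π − ∠T − ∠S = 0.9426 rad.
Law of sines: s = r·sin S/sin R ≈ 118.67.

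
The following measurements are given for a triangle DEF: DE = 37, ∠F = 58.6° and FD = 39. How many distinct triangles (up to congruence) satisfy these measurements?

FD·sin F = 39·sin(58.6°) ≈ 33.29.
Since FD sin F < DE < FD (33.29 < 37 < 39), two triangles exist.

2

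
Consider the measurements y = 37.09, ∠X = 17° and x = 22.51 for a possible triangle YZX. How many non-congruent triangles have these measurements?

y·sin X = 37.09·sin(17°) ≈ 10.84.
Since y sin X < x < y (10.84 < 22.51 < 37.09), two triangles exist.

2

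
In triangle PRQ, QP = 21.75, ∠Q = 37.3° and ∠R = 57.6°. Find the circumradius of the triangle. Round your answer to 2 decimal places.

12.88

The third angle is ∠P = 180° − ∠R − ∠Q = 85.10°.
Law of sines: RQ = QP·sin P/sin R ≈ 25.666.
Law of sines: PR = QP·sin Q/sin R ≈ 15.61.
Circumradius = QP/(2 sin R) ≈ 12.88.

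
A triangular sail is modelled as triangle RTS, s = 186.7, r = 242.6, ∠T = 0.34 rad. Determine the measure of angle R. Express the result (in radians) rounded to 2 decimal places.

∠R ≈ 2.05 rad

By the law of cosines, t² = s² + r² − 2·s·r·cos T = 8310.5, so t ≈ 91.162.
Law of cosines again: cos R = (t² + s² − r²)/(2·t·s) ≈ -0.46085, so ∠R ≈ 2.050 rad.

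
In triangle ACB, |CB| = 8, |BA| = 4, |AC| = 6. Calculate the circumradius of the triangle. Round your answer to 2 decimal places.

R ≈ 4.13

By the law of cosines, cos A = (|BA|² + |AC|² − |CB|²) / (2·|BA|·|AC|) ≈ -0.25000, so ∠A ≈ 104.48°.
Circumradius = |CB|/(2 sin A) ≈ 4.1312.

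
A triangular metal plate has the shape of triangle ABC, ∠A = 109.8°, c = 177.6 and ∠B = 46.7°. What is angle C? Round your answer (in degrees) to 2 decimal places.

∠C ≈ 23.50°

The third angle is ∠C = 180° − ∠A − ∠B = 23.50°.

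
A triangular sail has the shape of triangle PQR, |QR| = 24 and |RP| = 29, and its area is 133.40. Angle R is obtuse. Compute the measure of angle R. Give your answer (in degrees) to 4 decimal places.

∠R ≈ 157.4597°

From area = ½·|QR|·|RP|·sin R, we get sin R = 2·area/(|QR|·|RP|) ≈ 0.38333.
Taking the obtuse solution, ∠R ≈ 157.46°.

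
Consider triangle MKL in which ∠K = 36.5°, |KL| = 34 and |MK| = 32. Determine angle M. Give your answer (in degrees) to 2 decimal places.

∠M ≈ 77.00°

By the law of cosines, |LM|² = |MK|² + |KL|² − 2·|MK|·|KL|·cos K = 430.81, so |LM| ≈ 20.756.
Law of cosines again: cos M = (|LM|² + |MK|² − |KL|²)/(2·|LM|·|MK|) ≈ 0.22494, so ∠M ≈ 77.00°.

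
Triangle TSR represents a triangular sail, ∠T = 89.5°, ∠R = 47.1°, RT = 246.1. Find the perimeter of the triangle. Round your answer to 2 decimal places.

The third angle is ∠S = 180° − ∠R − ∠T = 43.40°.
Law of sines: SR = RT·sin T/sin S ≈ 358.16.
Law of sines: TS = RT·sin R/sin S ≈ 262.38.
Semiperimeter s = (358.16+246.1+262.38)/2 = 433.32.
Perimeter = 358.16 + 246.1 + 262.38 = 866.65.

perimeter ≈ 866.65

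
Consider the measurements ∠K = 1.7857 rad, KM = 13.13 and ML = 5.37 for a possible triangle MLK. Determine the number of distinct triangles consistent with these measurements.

0

KM·sin K = 13.13·sin(1.7857 rad) ≈ 12.83.
Since ∠K is not acute, a triangle exists only if ML > KM; here ML ≤ KM, so there is no triangle.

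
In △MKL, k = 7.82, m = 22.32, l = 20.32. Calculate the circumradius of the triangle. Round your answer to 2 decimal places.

By the law of cosines, cos M = (k² + l² − m²) / (2·k·l) ≈ -0.07592, so ∠M ≈ 1.6468 rad.
Circumradius = m/(2 sin M) ≈ 11.192.

R ≈ 11.19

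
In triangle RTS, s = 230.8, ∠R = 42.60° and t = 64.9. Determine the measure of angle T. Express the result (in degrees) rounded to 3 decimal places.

∠T ≈ 13.497°

By the law of cosines, r² = t² + s² − 2·t·s·cos R = 35429, so r ≈ 188.23.
Law of cosines again: cos T = (s² + r² − t²)/(2·s·r) ≈ 0.97238, so ∠T ≈ 13.50°.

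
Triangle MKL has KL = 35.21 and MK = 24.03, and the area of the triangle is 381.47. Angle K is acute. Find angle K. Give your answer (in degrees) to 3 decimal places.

64.385

From area = ½·MK·KL·sin K, we get sin K = 2·area/(MK·KL) ≈ 0.90172.
Taking the acute solution, ∠K ≈ 64.38°.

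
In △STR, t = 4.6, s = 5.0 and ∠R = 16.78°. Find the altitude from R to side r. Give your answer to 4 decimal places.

h_R ≈ 4.5618

By the law of cosines, r² = s² + t² − 2·s·t·cos R = 2.1187, so r ≈ 1.4556.
Area = ½·s·t·sin R ≈ 3.32.
The altitude from R has length 2·area/r ≈ 4.5618.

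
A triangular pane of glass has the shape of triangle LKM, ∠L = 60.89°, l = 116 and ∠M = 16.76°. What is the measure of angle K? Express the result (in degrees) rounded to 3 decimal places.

102.350

The third angle is ∠K = 180° − ∠M − ∠L = 102.35°.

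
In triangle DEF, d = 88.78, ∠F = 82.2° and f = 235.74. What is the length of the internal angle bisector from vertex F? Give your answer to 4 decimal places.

96.6279

Law of sines: sin D = d·sin F/f ≈ 0.37312.
Since f ≥ d, only the acute value applies: ∠D ≈ 21.91°.
Then ∠E = 180° − ∠F − ∠D ≈ 75.89°.
Law of sines gives e = f·sin E/sin F ≈ 230.76.
The bisector from F has length 2·d·e·cos(∠F/2)/(d+e) ≈ 96.628.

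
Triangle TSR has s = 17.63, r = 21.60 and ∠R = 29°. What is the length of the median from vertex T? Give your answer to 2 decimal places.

Law of sines: sin S = s·sin R/r ≈ 0.39570.
Since r ≥ s, only the acute value applies: ∠S ≈ 23.31°.
Then ∠T = 180° − ∠R − ∠S ≈ 127.69°.
Law of sines gives t = r·sin T/sin R ≈ 35.257.
Median from T: ½√(2·s² + 2·r² − t²) ≈ 8.828.

m_T ≈ 8.83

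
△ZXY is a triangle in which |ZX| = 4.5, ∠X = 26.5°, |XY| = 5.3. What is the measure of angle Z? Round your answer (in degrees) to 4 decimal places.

By the law of cosines, |YZ|² = |ZX|² + |XY|² − 2·|ZX|·|XY|·cos X = 5.6516, so |YZ| ≈ 2.3773.
Law of cosines again: cos Z = (|YZ|² + |ZX|² − |XY|²)/(2·|YZ|·|ZX|) ≈ -0.10228, so ∠Z ≈ 95.87°.

∠Z ≈ 95.8705°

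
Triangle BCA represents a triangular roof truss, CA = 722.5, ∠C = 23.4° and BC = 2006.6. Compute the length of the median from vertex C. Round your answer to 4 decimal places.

By the law of cosines, AB² = BC² + CA² − 2·BC·CA·cos C = 1.8874e+06, so AB ≈ 1373.8.
Median from C: ½√(2·BC² + 2·CA² − AB²) ≈ 1342.5.

1342.5268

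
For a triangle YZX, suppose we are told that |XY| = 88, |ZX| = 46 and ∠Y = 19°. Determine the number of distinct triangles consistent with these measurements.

|XY|·sin Y = 88·sin(19°) ≈ 28.65.
Since |XY| sin Y < |ZX| < |XY| (28.65 < 46 < 88), two triangles exist.

2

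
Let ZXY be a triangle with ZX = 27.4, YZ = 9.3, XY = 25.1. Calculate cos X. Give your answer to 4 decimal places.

cos X ≈ 0.9410

By the law of cosines, cos X = (ZX² + XY² − YZ²) / (2·ZX·XY) ≈ 0.94097, so ∠X ≈ 19.79°.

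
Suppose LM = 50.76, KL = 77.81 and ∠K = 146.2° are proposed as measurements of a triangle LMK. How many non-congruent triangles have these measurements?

0

KL·sin K = 77.81·sin(146.2°) ≈ 43.29.
Since ∠K is not acute, a triangle exists only if LM > KL; here LM ≤ KL, so there is no triangle.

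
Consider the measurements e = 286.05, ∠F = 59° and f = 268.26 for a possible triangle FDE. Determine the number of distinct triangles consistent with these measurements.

2

e·sin F = 286.05·sin(59°) ≈ 245.2.
Since e sin F < f < e (245.2 < 268.26 < 286.05), two triangles exist.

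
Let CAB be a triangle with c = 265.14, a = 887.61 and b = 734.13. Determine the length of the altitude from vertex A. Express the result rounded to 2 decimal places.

194.85

Semiperimeter s = (265.14 + 887.61 + 734.13)/2 = 943.44.
Heron's formula: area = √(943.44·678.3·55.83·209.31) ≈ 86476.
The altitude from A has length 2·area/a ≈ 194.85.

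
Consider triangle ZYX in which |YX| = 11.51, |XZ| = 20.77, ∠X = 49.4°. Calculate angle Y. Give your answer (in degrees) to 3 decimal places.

97.251

By the law of cosines, |ZY|² = |YX|² + |XZ|² − 2·|YX|·|XZ|·cos X = 252.72, so |ZY| ≈ 15.897.
Law of cosines again: cos Y = (|ZY|² + |YX|² − |XZ|²)/(2·|ZY|·|YX|) ≈ -0.12622, so ∠Y ≈ 97.25°.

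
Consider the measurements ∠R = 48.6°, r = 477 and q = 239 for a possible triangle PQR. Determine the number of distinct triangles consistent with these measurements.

1

q·sin R = 239·sin(48.6°) ≈ 179.3.
Since r ≥ q, exactly one triangle exists.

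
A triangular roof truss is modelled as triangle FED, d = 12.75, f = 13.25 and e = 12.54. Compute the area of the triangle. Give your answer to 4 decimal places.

Semiperimeter s = (13.25 + 12.54 + 12.75)/2 = 19.27.
Heron's formula: area = √(19.27·6.02·6.73·6.52) ≈ 71.346.

area ≈ 71.3461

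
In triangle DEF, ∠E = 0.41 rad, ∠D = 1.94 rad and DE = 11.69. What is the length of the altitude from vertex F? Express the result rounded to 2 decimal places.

The third angle is ∠F = π − ∠D − ∠E = 0.792 rad.
Law of sines: EF = DE·sin D/sin F ≈ 15.324.
Law of sines: FD = DE·sin E/sin F ≈ 6.5494.
Area = ½·DE·EF·sin E ≈ 35.702.
The altitude from F has length 2·area/DE ≈ 6.1081.

h_F ≈ 6.11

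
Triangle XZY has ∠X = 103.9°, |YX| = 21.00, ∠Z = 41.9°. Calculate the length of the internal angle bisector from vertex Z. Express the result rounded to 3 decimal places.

t_Z ≈ 20.907

The third angle is ∠Y = 180° − ∠X − ∠Z = 34.20°.
Law of sines: |ZY| = |YX|·sin X/sin Z ≈ 30.524.
Law of sines: |XZ| = |YX|·sin Y/sin Z ≈ 17.675.
The bisector from Z has length 2·|XZ|·|ZY|·cos(∠Z/2)/(|XZ|+|ZY|) ≈ 20.907.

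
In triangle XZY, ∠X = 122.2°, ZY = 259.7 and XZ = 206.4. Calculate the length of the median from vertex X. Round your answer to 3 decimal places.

Law of sines: sin Y = XZ·sin X/ZY ≈ 0.67252.
Since ZY ≥ XZ, only the acute value applies: ∠Y ≈ 42.26°.
Then ∠Z = 180° − ∠X − ∠Y ≈ 15.54°.
Law of sines gives YX = ZY·sin Z/sin X ≈ 82.212.
Median from X: ½√(2·YX² + 2·XZ² − ZY²) ≈ 88.424.

88.424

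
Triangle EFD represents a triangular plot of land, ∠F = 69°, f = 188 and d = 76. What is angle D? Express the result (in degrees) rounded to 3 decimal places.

Law of sines: sin D = d·sin F/f ≈ 0.37740.
Since f ≥ d, only the acute value applies: ∠D ≈ 22.17°.
Then ∠E = 180° − ∠F − ∠D ≈ 88.83°.

∠D ≈ 22.173°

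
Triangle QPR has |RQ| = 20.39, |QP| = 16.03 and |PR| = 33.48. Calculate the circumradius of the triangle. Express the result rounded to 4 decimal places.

22.9960

By the law of cosines, cos Q = (|RQ|² + |QP|² − |PR|²) / (2·|RQ|·|QP|) ≈ -0.68563, so ∠Q ≈ 133.29°.
Circumradius = |PR|/(2 sin Q) ≈ 22.996.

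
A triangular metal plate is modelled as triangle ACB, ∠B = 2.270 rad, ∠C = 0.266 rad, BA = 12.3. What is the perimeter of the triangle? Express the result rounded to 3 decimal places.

The third angle is ∠A = π − ∠C − ∠B = 0.606 rad.
Law of sines: CB = BA·sin A/sin C ≈ 26.635.
Law of sines: AC = BA·sin B/sin C ≈ 35.811.
Semiperimeter s = (26.635+12.3+35.811)/2 = 37.373.
Perimeter = 26.635 + 12.3 + 35.811 = 74.747.

perimeter ≈ 74.747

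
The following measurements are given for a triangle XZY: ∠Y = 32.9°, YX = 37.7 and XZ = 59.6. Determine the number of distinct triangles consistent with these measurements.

YX·sin Y = 37.7·sin(32.9°) ≈ 20.48.
Since XZ ≥ YX, exactly one triangle exists.

1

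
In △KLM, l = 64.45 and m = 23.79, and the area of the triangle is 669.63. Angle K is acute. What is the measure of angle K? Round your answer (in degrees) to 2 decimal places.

∠K ≈ 60.86°

From area = ½·l·m·sin K, we get sin K = 2·area/(l·m) ≈ 0.87347.
Taking the acute solution, ∠K ≈ 60.86°.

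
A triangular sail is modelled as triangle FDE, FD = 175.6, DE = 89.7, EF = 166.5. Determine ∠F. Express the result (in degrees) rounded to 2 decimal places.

30.25

By the law of cosines, cos F = (EF² + FD² − DE²) / (2·EF·FD) ≈ 0.86382, so ∠F ≈ 30.25°.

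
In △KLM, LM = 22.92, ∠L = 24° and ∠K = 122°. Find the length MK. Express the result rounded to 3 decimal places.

10.993

The third angle is ∠M = 180° − ∠K − ∠L = 34.00°.
Law of sines: MK = LM·sin L/sin K ≈ 10.993.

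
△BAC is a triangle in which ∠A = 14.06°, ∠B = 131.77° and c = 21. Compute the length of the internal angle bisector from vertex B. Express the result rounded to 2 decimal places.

t_B ≈ 5.18

The third angle is ∠C = 180° − ∠B − ∠A = 34.17°.
Law of sines: b = c·sin B/sin C ≈ 27.886.
Law of sines: a = c·sin A/sin C ≈ 9.0834.
The bisector from B has length 2·a·c·cos(∠B/2)/(a+c) ≈ 5.1813.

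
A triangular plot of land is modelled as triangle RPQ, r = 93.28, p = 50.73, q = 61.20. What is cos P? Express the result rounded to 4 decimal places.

cos P ≈ 0.8647

By the law of cosines, cos P = (q² + r² − p²) / (2·q·r) ≈ 0.86473, so ∠P ≈ 30.15°.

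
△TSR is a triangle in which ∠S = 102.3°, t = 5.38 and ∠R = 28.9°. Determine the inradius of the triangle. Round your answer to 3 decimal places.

1.148

The third angle is ∠T = 180° − ∠S − ∠R = 48.80°.
Law of sines: s = t·sin S/sin T ≈ 6.9862.
Law of sines: r = t·sin R/sin T ≈ 3.4556.
Area = ½·t·s·sin R ≈ 9.0822.
Semiperimeter p = (5.38+6.9862+3.4556)/2 = 7.9109.
Inradius = area/p = 9.0822/7.9109 ≈ 1.1481.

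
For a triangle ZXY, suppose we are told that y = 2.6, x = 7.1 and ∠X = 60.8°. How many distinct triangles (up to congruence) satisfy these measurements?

1

y·sin X = 2.6·sin(60.8°) ≈ 2.27.
Since x ≥ y, exactly one triangle exists.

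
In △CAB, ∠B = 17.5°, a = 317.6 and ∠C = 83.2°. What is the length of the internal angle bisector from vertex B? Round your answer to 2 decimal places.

The third angle is ∠A = 180° − ∠B − ∠C = 79.30°.
Law of sines: c = a·sin C/sin A ≈ 320.95.
Law of sines: b = a·sin B/sin A ≈ 97.194.
The bisector from B has length 2·c·a·cos(∠B/2)/(c+a) ≈ 315.55.

t_B ≈ 315.55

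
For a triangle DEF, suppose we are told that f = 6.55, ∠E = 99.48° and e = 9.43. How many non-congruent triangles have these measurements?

1

f·sin E = 6.55·sin(99.48°) ≈ 6.461.
Since ∠E is not acute, a triangle exists only if e > f; here e > f, so there is exactly one triangle.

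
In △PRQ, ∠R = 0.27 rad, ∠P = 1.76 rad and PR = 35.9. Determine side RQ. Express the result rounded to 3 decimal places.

The third angle is ∠Q = π − ∠P − ∠R = 1.112 rad.
Law of sines: RQ = PR·sin P/sin Q ≈ 39.334.

39.334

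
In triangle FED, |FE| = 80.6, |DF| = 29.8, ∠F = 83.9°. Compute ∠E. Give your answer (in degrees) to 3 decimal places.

By the law of cosines, |ED|² = |DF|² + |FE|² − 2·|DF|·|FE|·cos F = 6873.9, so |ED| ≈ 82.909.
Law of cosines again: cos E = (|FE|² + |ED|² − |DF|²)/(2·|FE|·|ED|) ≈ 0.93395, so ∠E ≈ 20.94°.

∠E ≈ 20.940°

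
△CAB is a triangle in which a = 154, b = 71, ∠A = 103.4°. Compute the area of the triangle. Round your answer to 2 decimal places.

area ≈ 4185.10

Law of sines: sin B = b·sin A/a ≈ 0.44849.
Since a ≥ b, only the acute value applies: ∠B ≈ 26.65°.
Then ∠C = 180° − ∠A − ∠B ≈ 49.95°.
Law of sines gives c = a·sin C/sin A ≈ 121.19.
Area = ½·a·b·sin C ≈ 4185.1.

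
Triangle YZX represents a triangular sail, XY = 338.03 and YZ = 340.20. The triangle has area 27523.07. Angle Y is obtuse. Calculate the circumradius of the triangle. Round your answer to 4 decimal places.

From area = ½·XY·YZ·sin Y, we get sin Y = 2·area/(XY·YZ) ≈ 0.47867.
Taking the obtuse solution, ∠Y ≈ 151.40°.
Law of cosines then gives ZX ≈ 657.22.
Circumradius = ZX/(2 sin Y) ≈ 686.5.

R ≈ 686.5022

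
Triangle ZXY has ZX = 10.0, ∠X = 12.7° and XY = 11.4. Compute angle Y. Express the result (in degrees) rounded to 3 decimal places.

By the law of cosines, YZ² = ZX² + XY² − 2·ZX·XY·cos X = 7.5381, so YZ ≈ 2.7456.
Law of cosines again: cos Y = (XY² + YZ² − ZX²)/(2·XY·YZ) ≈ 0.59902, so ∠Y ≈ 53.20°.

∠Y ≈ 53.200°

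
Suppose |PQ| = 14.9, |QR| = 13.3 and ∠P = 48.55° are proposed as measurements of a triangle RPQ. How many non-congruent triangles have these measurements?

2

|PQ|·sin P = 14.9·sin(48.55°) ≈ 11.17.
Since |PQ| sin P < |QR| < |PQ| (11.17 < 13.3 < 14.9), two triangles exist.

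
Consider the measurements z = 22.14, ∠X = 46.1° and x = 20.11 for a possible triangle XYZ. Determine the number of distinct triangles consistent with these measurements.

2

z·sin X = 22.14·sin(46.1°) ≈ 15.95.
Since z sin X < x < z (15.95 < 20.11 < 22.14), two triangles exist.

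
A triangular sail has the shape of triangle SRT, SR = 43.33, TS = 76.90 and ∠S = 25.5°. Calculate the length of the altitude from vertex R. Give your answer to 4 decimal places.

By the law of cosines, RT² = TS² + SR² − 2·TS·SR·cos S = 1776.1, so RT ≈ 42.144.
Area = ½·TS·SR·sin S ≈ 717.25.
The altitude from R has length 2·area/TS ≈ 18.654.

18.6540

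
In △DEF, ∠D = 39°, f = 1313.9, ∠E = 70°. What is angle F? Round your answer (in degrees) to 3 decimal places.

The third angle is ∠F = 180° − ∠D − ∠E = 71.00°.

∠F ≈ 71.000°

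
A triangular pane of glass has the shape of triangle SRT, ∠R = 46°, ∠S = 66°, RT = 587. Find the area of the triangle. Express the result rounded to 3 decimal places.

The third angle is ∠T = 180° − ∠S − ∠R = 68.00°.
Law of sines: TS = RT·sin R/sin S ≈ 462.21.
Law of sines: SR = RT·sin T/sin S ≈ 595.76.
Area = ½·RT·TS·sin T ≈ 1.2578e+05.

area ≈ 125781.276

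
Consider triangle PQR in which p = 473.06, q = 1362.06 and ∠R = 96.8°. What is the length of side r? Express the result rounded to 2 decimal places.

By the law of cosines, r² = p² + q² − 2·p·q·cos R = 2.2316e+06, so r ≈ 1493.8.

1493.85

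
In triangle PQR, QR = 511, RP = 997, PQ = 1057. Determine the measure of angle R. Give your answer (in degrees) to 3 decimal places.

By the law of cosines, cos R = (QR² + RP² − PQ²) / (2·QR·RP) ≈ 0.13532, so ∠R ≈ 82.22°.

∠R ≈ 82.223°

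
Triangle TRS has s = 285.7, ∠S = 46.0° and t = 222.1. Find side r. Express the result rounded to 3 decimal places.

Law of sines: sin T = t·sin S/s ≈ 0.55921.
Since s ≥ t, only the acute value applies: ∠T ≈ 34.00°.
Then ∠R = 180° − ∠S − ∠T ≈ 100.00°.
Law of sines gives r = s·sin R/sin S ≈ 391.14.

391.137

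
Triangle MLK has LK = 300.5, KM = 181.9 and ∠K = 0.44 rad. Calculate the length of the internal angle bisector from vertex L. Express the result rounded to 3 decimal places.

t_L ≈ 198.910

By the law of cosines, ML² = LK² + KM² − 2·LK·KM·cos K = 24479, so ML ≈ 156.46.
Law of cosines again: cos L = (ML² + LK² − KM²)/(2·ML·LK) ≈ 0.86878, so ∠L ≈ 0.518 rad.
The bisector from L has length 2·ML·LK·cos(∠L/2)/(ML+LK) ≈ 198.91.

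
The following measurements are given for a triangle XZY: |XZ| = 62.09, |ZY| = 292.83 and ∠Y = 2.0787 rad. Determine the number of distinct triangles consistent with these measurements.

0

|ZY|·sin Y = 292.83·sin(2.0787 rad) ≈ 255.9.
Since ∠Y is not acute, a triangle exists only if |XZ| > |ZY|; here |XZ| ≤ |ZY|, so there is no triangle.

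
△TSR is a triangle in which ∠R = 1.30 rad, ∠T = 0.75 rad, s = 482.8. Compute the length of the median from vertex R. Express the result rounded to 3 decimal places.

The third angle is ∠S = π − ∠R − ∠T = 1.092 rad.
Law of sines: t = s·sin T/sin S ≈ 370.87.
Law of sines: r = s·sin R/sin S ≈ 524.26.
Median from R: ½√(2·t² + 2·s² − r²) ≈ 341.48.

341.480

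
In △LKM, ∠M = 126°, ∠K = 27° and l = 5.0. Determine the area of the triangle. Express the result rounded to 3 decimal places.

The third angle is ∠L = 180° − ∠K − ∠M = 27.00°.
Law of sines: k = l·sin K/sin L ≈ 5.
Law of sines: m = l·sin M/sin L ≈ 8.9101.
Area = ½·l·k·sin M ≈ 10.113.

area ≈ 10.113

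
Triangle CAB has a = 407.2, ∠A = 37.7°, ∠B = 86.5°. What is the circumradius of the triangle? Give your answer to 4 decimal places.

R ≈ 332.9370

The third angle is ∠C = 180° − ∠A − ∠B = 55.80°.
Law of sines: c = a·sin C/sin A ≈ 550.73.
Law of sines: b = a·sin B/sin A ≈ 664.63.
Circumradius = a/(2 sin A) ≈ 332.94.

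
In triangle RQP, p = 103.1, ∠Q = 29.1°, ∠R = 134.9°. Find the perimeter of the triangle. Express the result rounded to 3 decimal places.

perimeter ≈ 549.959

The third angle is ∠P = 180° − ∠R − ∠Q = 16.00°.
Law of sines: r = p·sin R/sin P ≈ 264.95.
Law of sines: q = p·sin Q/sin P ≈ 181.91.
Semiperimeter s = (264.95+181.91+103.1)/2 = 274.98.
Perimeter = 264.95 + 181.91 + 103.1 = 549.96.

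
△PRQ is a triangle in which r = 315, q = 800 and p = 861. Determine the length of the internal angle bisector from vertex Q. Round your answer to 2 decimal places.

t_Q ≈ 381.71

By the law of cosines, cos Q = (p² + r² − q²) / (2·p·r) ≈ 0.36972, so ∠Q ≈ 68.30°.
The bisector from Q has length 2·p·r·cos(∠Q/2)/(p+r) ≈ 381.71.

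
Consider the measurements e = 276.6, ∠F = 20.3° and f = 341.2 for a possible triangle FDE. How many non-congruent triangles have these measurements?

e·sin F = 276.6·sin(20.3°) ≈ 95.96.
Since f ≥ e, exactly one triangle exists.

1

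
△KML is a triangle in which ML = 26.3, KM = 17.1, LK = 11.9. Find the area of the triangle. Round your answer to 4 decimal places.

78.7555

Semiperimeter s = (26.3 + 11.9 + 17.1)/2 = 27.65.
Heron's formula: area = √(27.65·1.35·15.75·10.55) ≈ 78.756.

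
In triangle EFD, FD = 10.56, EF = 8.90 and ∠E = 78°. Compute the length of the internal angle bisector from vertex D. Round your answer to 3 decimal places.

t_D ≈ 7.956

Law of sines: sin D = EF·sin E/FD ≈ 0.82439.
Since FD ≥ EF, only the acute value applies: ∠D ≈ 55.53°.
Then ∠F = 180° − ∠E − ∠D ≈ 46.47°.
Law of sines gives DE = FD·sin F/sin E ≈ 7.8277.
The bisector from D has length 2·FD·DE·cos(∠D/2)/(FD+DE) ≈ 7.9558.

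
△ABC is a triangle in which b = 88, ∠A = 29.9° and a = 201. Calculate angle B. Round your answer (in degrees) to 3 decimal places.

Law of sines: sin B = b·sin A/a ≈ 0.21824.
Since a ≥ b, only the acute value applies: ∠B ≈ 12.61°.
Then ∠C = 180° − ∠A − ∠B ≈ 137.49°.

12.606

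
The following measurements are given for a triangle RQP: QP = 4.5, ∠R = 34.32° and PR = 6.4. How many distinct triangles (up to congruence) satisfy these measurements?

2

PR·sin R = 6.4·sin(34.32°) ≈ 3.608.
Since PR sin R < QP < PR (3.608 < 4.5 < 6.4), two triangles exist.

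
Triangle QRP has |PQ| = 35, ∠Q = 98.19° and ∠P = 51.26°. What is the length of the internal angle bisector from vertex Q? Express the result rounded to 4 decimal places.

The third angle is ∠R = 180° − ∠P − ∠Q = 30.55°.
Law of sines: |RP| = |PQ|·sin Q/sin R ≈ 68.156.
Law of sines: |QR| = |PQ|·sin P/sin R ≈ 53.709.
The bisector from Q has length 2·|PQ|·|QR|·cos(∠Q/2)/(|PQ|+|QR|) ≈ 27.752.

t_Q ≈ 27.7518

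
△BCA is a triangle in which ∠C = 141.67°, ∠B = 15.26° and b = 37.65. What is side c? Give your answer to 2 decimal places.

88.72

The third angle is ∠A = 180° − ∠B − ∠C = 23.07°.
Law of sines: c = b·sin C/sin B ≈ 88.717.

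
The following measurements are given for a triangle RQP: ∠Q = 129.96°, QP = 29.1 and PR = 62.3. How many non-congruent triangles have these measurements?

1

QP·sin Q = 29.1·sin(129.96°) ≈ 22.3.
Since ∠Q is not acute, a triangle exists only if PR > QP; here PR > QP, so there is exactly one triangle.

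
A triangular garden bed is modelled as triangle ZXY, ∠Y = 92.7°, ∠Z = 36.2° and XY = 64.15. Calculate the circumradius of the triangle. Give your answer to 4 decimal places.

54.3087

The third angle is ∠X = 180° − ∠Y − ∠Z = 51.10°.
Law of sines: YZ = XY·sin X/sin Z ≈ 84.531.
Law of sines: ZX = XY·sin Y/sin Z ≈ 108.5.
Circumradius = XY/(2 sin Z) ≈ 54.309.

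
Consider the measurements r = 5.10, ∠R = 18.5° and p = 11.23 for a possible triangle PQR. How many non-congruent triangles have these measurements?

p·sin R = 11.23·sin(18.5°) ≈ 3.563.
Since p sin R < r < p (3.563 < 5.10 < 11.23), two triangles exist.

2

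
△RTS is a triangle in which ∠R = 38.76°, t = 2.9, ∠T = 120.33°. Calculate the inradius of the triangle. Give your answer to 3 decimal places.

0.351

The third angle is ∠S = 180° − ∠R − ∠T = 20.91°.
Law of sines: r = t·sin R/sin T ≈ 2.1035.
Law of sines: s = t·sin S/sin T ≈ 1.1991.
Area = ½·t·r·sin S ≈ 1.0886.
Semiperimeter p = (2.1035+2.9+1.1991)/2 = 3.1013.
Inradius = area/p = 1.0886/3.1013 ≈ 0.351.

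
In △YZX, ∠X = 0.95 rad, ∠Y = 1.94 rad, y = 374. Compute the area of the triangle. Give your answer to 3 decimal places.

The third angle is ∠Z = π − ∠X − ∠Y = 0.252 rad.
Law of sines: z = y·sin Z/sin Y ≈ 99.833.
Law of sines: x = y·sin X/sin Y ≈ 326.2.
Area = ½·y·z·sin X ≈ 15186.

15185.524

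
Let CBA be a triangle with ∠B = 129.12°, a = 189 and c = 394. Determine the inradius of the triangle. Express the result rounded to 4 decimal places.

By the law of cosines, b² = a² + c² − 2·a·c·cos B = 2.8493e+05, so b ≈ 533.78.
Area = ½·a·c·sin B ≈ 28886.
Semiperimeter s = (394+533.78+189)/2 = 558.39.
Inradius = area/s = 28886/558.39 ≈ 51.731.

51.7313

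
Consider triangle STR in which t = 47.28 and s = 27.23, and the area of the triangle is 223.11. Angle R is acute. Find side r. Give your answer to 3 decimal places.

From area = ½·s·t·sin R, we get sin R = 2·area/(s·t) ≈ 0.34660.
Taking the acute solution, ∠R ≈ 20.28°.
Law of cosines then gives r ≈ 23.698.

23.698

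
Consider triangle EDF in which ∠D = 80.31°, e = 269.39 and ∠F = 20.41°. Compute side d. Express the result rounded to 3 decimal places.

270.263

The third angle is ∠E = 180° − ∠D − ∠F = 79.28°.
Law of sines: d = e·sin D/sin E ≈ 270.26.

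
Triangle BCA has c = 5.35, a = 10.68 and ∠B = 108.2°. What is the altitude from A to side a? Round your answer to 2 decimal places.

By the law of cosines, b² = c² + a² − 2·c·a·cos B = 178.38, so b ≈ 13.356.
Area = ½·c·a·sin B ≈ 27.14.
The altitude from A has length 2·area/a ≈ 5.0824.

5.08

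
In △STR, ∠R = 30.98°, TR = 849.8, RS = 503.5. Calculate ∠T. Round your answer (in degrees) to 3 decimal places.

By the law of cosines, ST² = TR² + RS² − 2·TR·RS·cos R = 2.42e+05, so ST ≈ 491.93.
Law of cosines again: cos T = (ST² + TR² − RS²)/(2·ST·TR) ≈ 0.84996, so ∠T ≈ 31.79°.

∠T ≈ 31.792°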